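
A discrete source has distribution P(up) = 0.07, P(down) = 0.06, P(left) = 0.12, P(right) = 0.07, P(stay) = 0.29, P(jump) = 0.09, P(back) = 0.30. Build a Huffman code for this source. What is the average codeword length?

Repeatedly combine the two least-probable nodes; the expected code length is the sum of the merged weights.
merge 3/50 + 7/100 → 13/100
merge 7/100 + 9/100 → 4/25
merge 3/25 + 13/100 → 1/4
merge 4/25 + 1/4 → 41/100
merge 29/100 + 3/10 → 59/100
merge 41/100 + 59/100 → 1
L = 13/100 + 4/25 + 1/4 + 41/100 + 59/100 + 1 = 127/50 = 2.54 bits/symbol.

2.54 bits/symbol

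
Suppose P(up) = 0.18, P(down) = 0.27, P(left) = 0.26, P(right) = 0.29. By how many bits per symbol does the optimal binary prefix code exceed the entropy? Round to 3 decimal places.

Entropy H = −Σ p log₂ p ≈ 1.9785 bits.
Huffman merges: 9/50+13/50→11/25; 27/100+29/100→14/25; 11/25+14/25→1. L = 2 ≈ 2.0000.
L − H = 2.0000 − 1.9785 = 0.021 bits.

0.021 bits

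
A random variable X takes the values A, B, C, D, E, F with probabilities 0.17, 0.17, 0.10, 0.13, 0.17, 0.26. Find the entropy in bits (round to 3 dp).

H = −Σ pᵢ log₂ pᵢ.
−0.17·log₂(0.17) = 0.4346
−0.17·log₂(0.17) = 0.4346
−0.10·log₂(0.10) = 0.3322
−0.13·log₂(0.13) = 0.3826
−0.17·log₂(0.17) = 0.4346
−0.26·log₂(0.26) = 0.5053
Sum ≈ 2.5239 → 2.524 bits.

2.524 bits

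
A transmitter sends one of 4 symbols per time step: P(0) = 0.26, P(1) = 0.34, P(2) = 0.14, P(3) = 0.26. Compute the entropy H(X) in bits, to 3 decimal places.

H = −Σ pᵢ log₂ pᵢ.
−0.26·log₂(0.26) = 0.5053
−0.34·log₂(0.34) = 0.5292
−0.14·log₂(0.14) = 0.3971
−0.26·log₂(0.26) = 0.5053
Sum ≈ 1.9369 → 1.937 bits.

1.937 bits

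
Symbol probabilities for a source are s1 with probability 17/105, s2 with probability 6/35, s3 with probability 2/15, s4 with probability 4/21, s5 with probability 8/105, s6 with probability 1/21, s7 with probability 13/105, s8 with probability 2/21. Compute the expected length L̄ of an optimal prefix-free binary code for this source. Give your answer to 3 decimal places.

Repeatedly combine the two least-probable nodes; the expected code length is the sum of the merged weights.
merge 1/21 + 8/105 → 13/105
merge 2/21 + 13/105 → 23/105
merge 13/105 + 2/15 → 9/35
merge 17/105 + 6/35 → 1/3
merge 4/21 + 23/105 → 43/105
merge 9/35 + 1/3 → 62/105
merge 43/105 + 62/105 → 1
L = 13/105 + 23/105 + 9/35 + 1/3 + 43/105 + 62/105 + 1 = 44/15 ≈ 2.933 bits/symbol.

2.933 bits/symbol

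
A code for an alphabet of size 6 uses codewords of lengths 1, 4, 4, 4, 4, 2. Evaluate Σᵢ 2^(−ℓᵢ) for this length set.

With common denominator 2^4 = 16: Σ 2^(−ℓᵢ) = 8/16 + 1/16 + 1/16 + 1/16 + 1/16 + 4/16 = 16/16 = 1.

1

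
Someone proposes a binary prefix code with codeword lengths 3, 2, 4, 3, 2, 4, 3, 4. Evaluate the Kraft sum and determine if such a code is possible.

With common denominator 2^4 = 16: Σ 2^(−ℓᵢ) = 2/16 + 4/16 + 1/16 + 2/16 + 4/16 + 1/16 + 2/16 + 1/16 = 17/16 = 1.0625.
Kraft's inequality requires Σ ≤ 1; here Σ = 1.0625 > 1, so no such prefix code exists.

1.0625; no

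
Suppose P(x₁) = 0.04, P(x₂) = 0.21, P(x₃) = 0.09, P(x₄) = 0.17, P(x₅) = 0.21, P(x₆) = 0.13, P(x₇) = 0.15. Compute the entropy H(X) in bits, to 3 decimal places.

H = −Σ pᵢ log₂ pᵢ.
−0.04·log₂(0.04) = 0.1858
−0.21·log₂(0.21) = 0.4728
−0.09·log₂(0.09) = 0.3127
−0.17·log₂(0.17) = 0.4346
−0.21·log₂(0.21) = 0.4728
−0.13·log₂(0.13) = 0.3826
−0.15·log₂(0.15) = 0.4105
Sum ≈ 2.6718 → 2.672 bits.

2.672 bits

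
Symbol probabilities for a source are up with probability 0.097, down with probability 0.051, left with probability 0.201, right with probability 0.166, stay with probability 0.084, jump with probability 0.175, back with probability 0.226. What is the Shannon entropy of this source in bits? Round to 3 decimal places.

H = −Σ pᵢ log₂ pᵢ.
−0.097·log₂(0.097) = 0.3265
−0.051·log₂(0.051) = 0.2190
−0.201·log₂(0.201) = 0.4653
−0.166·log₂(0.166) = 0.4301
−0.084·log₂(0.084) = 0.3002
−0.175·log₂(0.175) = 0.4401
−0.226·log₂(0.226) = 0.4849
Sum ≈ 2.6659 → 2.666 bits.

2.666 bits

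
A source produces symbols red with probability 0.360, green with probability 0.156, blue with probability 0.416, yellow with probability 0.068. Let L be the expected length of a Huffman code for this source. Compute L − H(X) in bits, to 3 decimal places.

Entropy H = −Σ p log₂ p ≈ 1.7389 bits.
Huffman merges: 17/250+39/250→28/125; 28/125+9/25→73/125; 52/125+73/125→1. L = 226/125 ≈ 1.8080.
L − H = 1.8080 − 1.7389 = 0.069 bits.

0.069 bits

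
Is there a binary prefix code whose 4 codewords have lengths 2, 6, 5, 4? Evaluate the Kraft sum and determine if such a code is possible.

0.359375; yes

With common denominator 2^6 = 64: Σ 2^(−ℓᵢ) = 16/64 + 1/64 + 2/64 + 4/64 = 23/64 = 0.359375.
Kraft's inequality requires Σ ≤ 1; here Σ = 0.359375 ≤ 1, so such a prefix code exists.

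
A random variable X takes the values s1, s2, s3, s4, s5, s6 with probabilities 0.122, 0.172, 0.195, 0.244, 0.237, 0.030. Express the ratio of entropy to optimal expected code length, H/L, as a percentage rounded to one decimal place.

Entropy H = −Σ p log₂ p ≈ 2.4075 bits.
Huffman merges: 3/100+61/500→19/125; 19/125+43/250→81/250; 39/200+237/1000→54/125; 61/250+81/250→71/125; 54/125+71/125→1. L = 619/250 ≈ 2.4760.
Efficiency = H/L = 2.4075/2.4760 = 97.2%.

97.2%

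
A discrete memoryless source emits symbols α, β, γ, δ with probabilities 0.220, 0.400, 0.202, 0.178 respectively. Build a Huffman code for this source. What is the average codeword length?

1.98 bits/symbol

Repeatedly combine the two least-probable nodes; the expected code length is the sum of the merged weights.
merge 89/500 + 101/500 → 19/50
merge 11/50 + 19/50 → 3/5
merge 2/5 + 3/5 → 1
L = 19/50 + 3/5 + 1 = 99/50 = 1.98 bits/symbol.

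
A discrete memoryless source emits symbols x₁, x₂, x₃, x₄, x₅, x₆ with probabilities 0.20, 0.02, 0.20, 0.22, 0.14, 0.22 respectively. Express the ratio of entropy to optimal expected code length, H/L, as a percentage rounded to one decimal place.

95.2%

Entropy H = −Σ p log₂ p ≈ 2.3999 bits.
Huffman merges: 1/50+7/50→4/25; 4/25+1/5→9/25; 1/5+11/50→21/50; 11/50+9/25→29/50; 21/50+29/50→1. L = 63/25 ≈ 2.5200.
Efficiency = H/L = 2.3999/2.5200 = 95.2%.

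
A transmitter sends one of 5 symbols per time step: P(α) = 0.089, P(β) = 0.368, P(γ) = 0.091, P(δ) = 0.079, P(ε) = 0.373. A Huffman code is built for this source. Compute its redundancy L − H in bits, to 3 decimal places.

Entropy H = −Σ p log₂ p ≈ 1.9760 bits.
Huffman merges: 79/1000+89/1000→21/125; 91/1000+21/125→259/1000; 259/1000+46/125→627/1000; 373/1000+627/1000→1. L = 1027/500 ≈ 2.0540.
L − H = 2.0540 − 1.9760 = 0.078 bits.

0.078 bits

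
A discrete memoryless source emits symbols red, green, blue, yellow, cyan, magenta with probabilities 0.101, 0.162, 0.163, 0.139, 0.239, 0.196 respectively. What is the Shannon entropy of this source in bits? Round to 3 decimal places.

H = −Σ pᵢ log₂ pᵢ.
−0.101·log₂(0.101) = 0.3341
−0.162·log₂(0.162) = 0.4254
−0.163·log₂(0.163) = 0.4266
−0.139·log₂(0.139) = 0.3957
−0.239·log₂(0.239) = 0.4935
−0.196·log₂(0.196) = 0.4608
Sum ≈ 2.5361 → 2.536 bits.

2.536 bits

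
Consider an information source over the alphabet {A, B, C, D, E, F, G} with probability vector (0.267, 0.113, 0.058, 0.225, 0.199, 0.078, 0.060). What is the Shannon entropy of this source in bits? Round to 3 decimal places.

2.581 bits

H = −Σ pᵢ log₂ pᵢ.
−0.267·log₂(0.267) = 0.5087
−0.113·log₂(0.113) = 0.3555
−0.058·log₂(0.058) = 0.2383
−0.225·log₂(0.225) = 0.4842
−0.199·log₂(0.199) = 0.4635
−0.078·log₂(0.078) = 0.2871
−0.060·log₂(0.060) = 0.2435
Sum ≈ 2.5807 → 2.581 bits.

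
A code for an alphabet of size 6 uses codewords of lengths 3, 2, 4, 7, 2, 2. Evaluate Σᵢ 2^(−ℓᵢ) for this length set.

With common denominator 2^7 = 128: Σ 2^(−ℓᵢ) = 16/128 + 32/128 + 8/128 + 1/128 + 32/128 + 32/128 = 121/128 = 0.9453125.

0.9453125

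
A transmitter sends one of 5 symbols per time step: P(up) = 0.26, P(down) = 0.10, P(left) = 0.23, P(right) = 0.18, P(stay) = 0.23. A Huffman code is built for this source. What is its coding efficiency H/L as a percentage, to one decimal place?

Entropy H = −Σ p log₂ p ≈ 2.2581 bits.
Huffman merges: 1/10+9/50→7/25; 23/100+23/100→23/50; 13/50+7/25→27/50; 23/50+27/50→1. L = 57/25 ≈ 2.2800.
Efficiency = H/L = 2.2581/2.2800 = 99.0%.

99.0%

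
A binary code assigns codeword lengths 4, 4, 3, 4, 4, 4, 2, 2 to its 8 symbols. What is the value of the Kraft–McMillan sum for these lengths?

With common denominator 2^4 = 16: Σ 2^(−ℓᵢ) = 1/16 + 1/16 + 2/16 + 1/16 + 1/16 + 1/16 + 4/16 + 4/16 = 15/16 = 0.9375.

0.9375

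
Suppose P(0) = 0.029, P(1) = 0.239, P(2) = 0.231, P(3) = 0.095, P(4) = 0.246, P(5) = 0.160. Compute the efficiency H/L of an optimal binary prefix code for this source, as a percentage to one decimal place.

98.6%

Entropy H = −Σ p log₂ p ≈ 2.3733 bits.
Huffman merges: 29/1000+19/200→31/250; 31/250+4/25→71/250; 231/1000+239/1000→47/100; 123/500+71/250→53/100; 47/100+53/100→1. L = 301/125 ≈ 2.4080.
Efficiency = H/L = 2.3733/2.4080 = 98.6%.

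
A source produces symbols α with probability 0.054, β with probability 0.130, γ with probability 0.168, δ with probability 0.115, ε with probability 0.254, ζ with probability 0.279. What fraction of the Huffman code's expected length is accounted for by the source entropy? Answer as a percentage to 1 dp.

98.0%

Entropy H = −Σ p log₂ p ≈ 2.4172 bits.
Huffman merges: 27/500+23/200→169/1000; 13/100+21/125→149/500; 169/1000+127/500→423/1000; 279/1000+149/500→577/1000; 423/1000+577/1000→1. L = 2467/1000 ≈ 2.4670.
Efficiency = H/L = 2.4172/2.4670 = 98.0%.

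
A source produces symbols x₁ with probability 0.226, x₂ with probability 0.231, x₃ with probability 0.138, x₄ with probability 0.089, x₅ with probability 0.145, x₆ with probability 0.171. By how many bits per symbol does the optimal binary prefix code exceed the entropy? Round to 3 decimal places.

Entropy H = −Σ p log₂ p ≈ 2.5178 bits.
Huffman merges: 89/1000+69/500→227/1000; 29/200+171/1000→79/250; 113/500+227/1000→453/1000; 231/1000+79/250→547/1000; 453/1000+547/1000→1. L = 2543/1000 ≈ 2.5430.
L − H = 2.5430 − 2.5178 = 0.025 bits.

0.025 bits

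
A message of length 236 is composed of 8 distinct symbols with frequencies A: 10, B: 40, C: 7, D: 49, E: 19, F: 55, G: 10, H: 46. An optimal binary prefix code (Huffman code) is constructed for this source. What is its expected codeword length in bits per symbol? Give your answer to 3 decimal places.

Probabilities are the counts divided by 236.
Repeatedly combine the two least-probable nodes; the expected code length is the sum of the merged weights.
merge 7/236 + 5/118 → 17/236
merge 5/118 + 17/236 → 27/236
merge 19/236 + 27/236 → 23/118
merge 10/59 + 23/118 → 43/118
merge 23/118 + 49/236 → 95/236
merge 55/236 + 43/118 → 141/236
merge 95/236 + 141/236 → 1
L = 17/236 + 27/236 + 23/118 + 43/118 + 95/236 + 141/236 + 1 = 162/59 ≈ 2.746 bits/symbol.

2.746 bits/symbol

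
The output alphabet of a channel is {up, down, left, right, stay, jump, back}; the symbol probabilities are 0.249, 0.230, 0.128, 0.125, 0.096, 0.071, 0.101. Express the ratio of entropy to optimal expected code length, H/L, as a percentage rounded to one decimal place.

Entropy H = −Σ p log₂ p ≈ 2.6713 bits.
Huffman merges: 71/1000+12/125→167/1000; 101/1000+1/8→113/500; 16/125+167/1000→59/200; 113/500+23/100→57/125; 249/1000+59/200→68/125; 57/125+68/125→1. L = 336/125 ≈ 2.6880.
Efficiency = H/L = 2.6713/2.6880 = 99.4%.

99.4%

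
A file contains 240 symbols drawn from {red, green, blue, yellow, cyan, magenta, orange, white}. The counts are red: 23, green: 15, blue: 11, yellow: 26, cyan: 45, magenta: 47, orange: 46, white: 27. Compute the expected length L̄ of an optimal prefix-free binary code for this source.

2.9125 bits/symbol

Probabilities are the counts divided by 240.
Repeatedly combine the two least-probable nodes; the expected code length is the sum of the merged weights.
merge 11/240 + 1/16 → 13/120
merge 23/240 + 13/120 → 49/240
merge 13/120 + 9/80 → 53/240
merge 3/16 + 23/120 → 91/240
merge 47/240 + 49/240 → 2/5
merge 53/240 + 91/240 → 3/5
merge 2/5 + 3/5 → 1
L = 13/120 + 49/240 + 53/240 + 91/240 + 2/5 + 3/5 + 1 = 233/80 = 2.9125 bits/symbol.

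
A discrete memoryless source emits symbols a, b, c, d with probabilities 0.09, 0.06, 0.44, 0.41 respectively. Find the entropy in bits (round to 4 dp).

1.6047 bits

H = −Σ pᵢ log₂ pᵢ.
−0.09·log₂(0.09) = 0.3127
−0.06·log₂(0.06) = 0.2435
−0.44·log₂(0.44) = 0.5211
−0.41·log₂(0.41) = 0.5274
Sum ≈ 1.6047 → 1.6047 bits.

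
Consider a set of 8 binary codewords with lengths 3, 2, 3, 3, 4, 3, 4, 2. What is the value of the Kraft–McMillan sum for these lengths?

With common denominator 2^4 = 16: Σ 2^(−ℓᵢ) = 2/16 + 4/16 + 2/16 + 2/16 + 1/16 + 2/16 + 1/16 + 4/16 = 18/16 = 1.125.

1.125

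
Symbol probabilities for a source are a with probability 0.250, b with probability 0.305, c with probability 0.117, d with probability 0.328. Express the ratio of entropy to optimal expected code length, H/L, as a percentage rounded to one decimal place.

Entropy H = −Σ p log₂ p ≈ 1.9122 bits.
Huffman merges: 117/1000+1/4→367/1000; 61/200+41/125→633/1000; 367/1000+633/1000→1. L = 2 ≈ 2.0000.
Efficiency = H/L = 1.9122/2.0000 = 95.6%.

95.6%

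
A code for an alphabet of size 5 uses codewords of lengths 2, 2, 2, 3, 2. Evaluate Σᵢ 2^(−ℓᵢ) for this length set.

With common denominator 2^3 = 8: Σ 2^(−ℓᵢ) = 2/8 + 2/8 + 2/8 + 1/8 + 2/8 = 9/8 = 1.125.

1.125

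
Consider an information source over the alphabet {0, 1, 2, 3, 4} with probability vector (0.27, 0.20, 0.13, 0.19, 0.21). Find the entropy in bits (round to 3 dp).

2.285 bits

H = −Σ pᵢ log₂ pᵢ.
−0.27·log₂(0.27) = 0.5100
−0.20·log₂(0.20) = 0.4644
−0.13·log₂(0.13) = 0.3826
−0.19·log₂(0.19) = 0.4552
−0.21·log₂(0.21) = 0.4728
Sum ≈ 2.2851 → 2.285 bits.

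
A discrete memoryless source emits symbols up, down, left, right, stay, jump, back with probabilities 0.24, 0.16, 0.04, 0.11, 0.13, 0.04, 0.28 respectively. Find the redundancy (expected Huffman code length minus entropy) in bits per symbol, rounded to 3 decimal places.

0.024 bits

Entropy H = −Σ p log₂ p ≈ 2.5358 bits.
Huffman merges: 1/25+1/25→2/25; 2/25+11/100→19/100; 13/100+4/25→29/100; 19/100+6/25→43/100; 7/25+29/100→57/100; 43/100+57/100→1. L = 64/25 ≈ 2.5600.
L − H = 2.5600 − 2.5358 = 0.024 bits.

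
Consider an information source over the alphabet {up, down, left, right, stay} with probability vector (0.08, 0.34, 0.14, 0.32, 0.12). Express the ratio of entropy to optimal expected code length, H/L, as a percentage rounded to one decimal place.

95.9%

Entropy H = −Σ p log₂ p ≈ 2.1109 bits.
Huffman merges: 2/25+3/25→1/5; 7/50+1/5→17/50; 8/25+17/50→33/50; 17/50+33/50→1. L = 11/5 ≈ 2.2000.
Efficiency = H/L = 2.1109/2.2000 = 95.9%.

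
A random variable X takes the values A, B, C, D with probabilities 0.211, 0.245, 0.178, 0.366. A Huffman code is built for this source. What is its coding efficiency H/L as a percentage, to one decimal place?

Entropy H = −Σ p log₂ p ≈ 1.9447 bits.
Huffman merges: 89/500+211/1000→389/1000; 49/200+183/500→611/1000; 389/1000+611/1000→1. L = 2 ≈ 2.0000.
Efficiency = H/L = 1.9447/2.0000 = 97.2%.

97.2%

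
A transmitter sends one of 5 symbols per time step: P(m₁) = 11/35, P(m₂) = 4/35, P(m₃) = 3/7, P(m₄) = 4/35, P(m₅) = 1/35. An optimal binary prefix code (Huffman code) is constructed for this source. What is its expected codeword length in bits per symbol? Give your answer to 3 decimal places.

1.971 bits/symbol

Repeatedly combine the two least-probable nodes; the expected code length is the sum of the merged weights.
merge 1/35 + 4/35 → 1/7
merge 4/35 + 1/7 → 9/35
merge 9/35 + 11/35 → 4/7
merge 3/7 + 4/7 → 1
L = 1/7 + 9/35 + 4/7 + 1 = 69/35 ≈ 1.971 bits/symbol.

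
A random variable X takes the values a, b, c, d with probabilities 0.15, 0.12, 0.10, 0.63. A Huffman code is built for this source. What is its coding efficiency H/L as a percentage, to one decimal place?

Entropy H = −Σ p log₂ p ≈ 1.5297 bits.
Huffman merges: 1/10+3/25→11/50; 3/20+11/50→37/100; 37/100+63/100→1. L = 159/100 ≈ 1.5900.
Efficiency = H/L = 1.5297/1.5900 = 96.2%.

96.2%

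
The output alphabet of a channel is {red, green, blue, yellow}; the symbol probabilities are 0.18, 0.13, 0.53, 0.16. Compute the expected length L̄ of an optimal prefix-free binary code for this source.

Repeatedly combine the two least-probable nodes; the expected code length is the sum of the merged weights.
merge 13/100 + 4/25 → 29/100
merge 9/50 + 29/100 → 47/100
merge 47/100 + 53/100 → 1
L = 29/100 + 47/100 + 1 = 44/25 = 1.76 bits/symbol.

1.76 bits/symbol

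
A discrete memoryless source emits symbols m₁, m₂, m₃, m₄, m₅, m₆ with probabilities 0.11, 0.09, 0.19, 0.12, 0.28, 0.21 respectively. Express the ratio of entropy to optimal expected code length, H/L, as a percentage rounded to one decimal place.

98.5%

Entropy H = −Σ p log₂ p ≈ 2.4723 bits.
Huffman merges: 9/100+11/100→1/5; 3/25+19/100→31/100; 1/5+21/100→41/100; 7/25+31/100→59/100; 41/100+59/100→1. L = 251/100 ≈ 2.5100.
Efficiency = H/L = 2.4723/2.5100 = 98.5%.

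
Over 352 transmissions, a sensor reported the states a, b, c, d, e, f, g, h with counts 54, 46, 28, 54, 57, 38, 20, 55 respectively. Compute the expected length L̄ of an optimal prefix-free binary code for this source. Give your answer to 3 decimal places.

Probabilities are the counts divided by 352.
Repeatedly combine the two least-probable nodes; the expected code length is the sum of the merged weights.
merge 5/88 + 7/88 → 3/22
merge 19/176 + 23/176 → 21/88
merge 3/22 + 27/176 → 51/176
merge 27/176 + 5/32 → 109/352
merge 57/352 + 21/88 → 141/352
merge 51/176 + 109/352 → 211/352
merge 141/352 + 211/352 → 1
L = 3/22 + 21/88 + 51/176 + 109/352 + 141/352 + 211/352 + 1 = 1047/352 ≈ 2.974 bits/symbol.

2.974 bits/symbol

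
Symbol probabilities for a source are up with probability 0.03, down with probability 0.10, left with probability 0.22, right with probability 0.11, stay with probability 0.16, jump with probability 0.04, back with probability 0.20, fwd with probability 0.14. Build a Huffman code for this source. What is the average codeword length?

2.82 bits/symbol

Repeatedly combine the two least-probable nodes; the expected code length is the sum of the merged weights.
merge 3/100 + 1/25 → 7/100
merge 7/100 + 1/10 → 17/100
merge 11/100 + 7/50 → 1/4
merge 4/25 + 17/100 → 33/100
merge 1/5 + 11/50 → 21/50
merge 1/4 + 33/100 → 29/50
merge 21/50 + 29/50 → 1
L = 7/100 + 17/100 + 1/4 + 33/100 + 21/50 + 29/50 + 1 = 141/50 = 2.82 bits/symbol.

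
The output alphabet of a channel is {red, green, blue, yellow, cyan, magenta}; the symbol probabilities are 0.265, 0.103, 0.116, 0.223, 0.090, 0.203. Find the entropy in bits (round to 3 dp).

2.468 bits

H = −Σ pᵢ log₂ pᵢ.
−0.265·log₂(0.265) = 0.5077
−0.103·log₂(0.103) = 0.3378
−0.116·log₂(0.116) = 0.3605
−0.223·log₂(0.223) = 0.4828
−0.090·log₂(0.090) = 0.3127
−0.203·log₂(0.203) = 0.4670
Sum ≈ 2.4684 → 2.468 bits.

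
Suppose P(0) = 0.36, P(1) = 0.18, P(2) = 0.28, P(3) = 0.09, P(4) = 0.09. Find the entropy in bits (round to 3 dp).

H = −Σ pᵢ log₂ pᵢ.
−0.36·log₂(0.36) = 0.5306
−0.18·log₂(0.18) = 0.4453
−0.28·log₂(0.28) = 0.5142
−0.09·log₂(0.09) = 0.3127
−0.09·log₂(0.09) = 0.3127
Sum ≈ 2.1155 → 2.115 bits.

2.115 bits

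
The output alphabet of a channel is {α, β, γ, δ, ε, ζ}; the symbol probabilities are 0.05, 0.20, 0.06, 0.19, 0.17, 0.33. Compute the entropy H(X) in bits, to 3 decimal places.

H = −Σ pᵢ log₂ pᵢ.
−0.05·log₂(0.05) = 0.2161
−0.20·log₂(0.20) = 0.4644
−0.06·log₂(0.06) = 0.2435
−0.19·log₂(0.19) = 0.4552
−0.17·log₂(0.17) = 0.4346
−0.33·log₂(0.33) = 0.5278
Sum ≈ 2.3417 → 2.342 bits.

2.342 bits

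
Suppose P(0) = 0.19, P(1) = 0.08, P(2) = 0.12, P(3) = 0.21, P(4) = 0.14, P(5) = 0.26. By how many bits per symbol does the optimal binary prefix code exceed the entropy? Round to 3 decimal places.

0.041 bits

Entropy H = −Σ p log₂ p ≈ 2.4890 bits.
Huffman merges: 2/25+3/25→1/5; 7/50+19/100→33/100; 1/5+21/100→41/100; 13/50+33/100→59/100; 41/100+59/100→1. L = 253/100 ≈ 2.5300.
L − H = 2.5300 − 2.4890 = 0.041 bits.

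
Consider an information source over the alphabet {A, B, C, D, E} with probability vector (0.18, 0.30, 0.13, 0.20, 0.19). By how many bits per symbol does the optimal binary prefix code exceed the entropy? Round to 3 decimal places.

0.041 bits

Entropy H = −Σ p log₂ p ≈ 2.2687 bits.
Huffman merges: 13/100+9/50→31/100; 19/100+1/5→39/100; 3/10+31/100→61/100; 39/100+61/100→1. L = 231/100 ≈ 2.3100.
L − H = 2.3100 − 2.2687 = 0.041 bits.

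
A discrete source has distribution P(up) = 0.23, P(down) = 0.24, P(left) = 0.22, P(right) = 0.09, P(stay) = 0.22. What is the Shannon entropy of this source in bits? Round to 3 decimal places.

2.256 bits

H = −Σ pᵢ log₂ pᵢ.
−0.23·log₂(0.23) = 0.4877
−0.24·log₂(0.24) = 0.4941
−0.22·log₂(0.22) = 0.4806
−0.09·log₂(0.09) = 0.3127
−0.22·log₂(0.22) = 0.4806
Sum ≈ 2.2556 → 2.256 bits.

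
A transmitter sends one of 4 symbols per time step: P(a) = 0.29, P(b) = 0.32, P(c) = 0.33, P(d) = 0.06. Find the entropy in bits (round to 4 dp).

H = −Σ pᵢ log₂ pᵢ.
−0.29·log₂(0.29) = 0.5179
−0.32·log₂(0.32) = 0.5260
−0.33·log₂(0.33) = 0.5278
−0.06·log₂(0.06) = 0.2435
Sum ≈ 1.8153 → 1.8153 bits.

1.8153 bits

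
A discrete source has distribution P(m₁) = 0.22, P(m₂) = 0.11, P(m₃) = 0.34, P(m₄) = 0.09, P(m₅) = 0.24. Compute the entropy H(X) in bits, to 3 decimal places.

H = −Σ pᵢ log₂ pᵢ.
−0.22·log₂(0.22) = 0.4806
−0.11·log₂(0.11) = 0.3503
−0.34·log₂(0.34) = 0.5292
−0.09·log₂(0.09) = 0.3127
−0.24·log₂(0.24) = 0.4941
Sum ≈ 2.1668 → 2.167 bits.

2.167 bits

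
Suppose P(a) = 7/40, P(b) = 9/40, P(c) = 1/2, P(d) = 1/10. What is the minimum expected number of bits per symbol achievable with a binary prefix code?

Repeatedly combine the two least-probable nodes; the expected code length is the sum of the merged weights.
merge 1/10 + 7/40 → 11/40
merge 9/40 + 11/40 → 1/2
merge 1/2 + 1/2 → 1
L = 11/40 + 1/2 + 1 = 71/40 = 1.775 bits/symbol.

1.775 bits/symbol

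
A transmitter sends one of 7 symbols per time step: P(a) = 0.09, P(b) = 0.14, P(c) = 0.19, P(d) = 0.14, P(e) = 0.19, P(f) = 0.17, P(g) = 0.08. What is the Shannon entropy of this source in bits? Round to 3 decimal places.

H = −Σ pᵢ log₂ pᵢ.
−0.09·log₂(0.09) = 0.3127
−0.14·log₂(0.14) = 0.3971
−0.19·log₂(0.19) = 0.4552
−0.14·log₂(0.14) = 0.3971
−0.19·log₂(0.19) = 0.4552
−0.17·log₂(0.17) = 0.4346
−0.08·log₂(0.08) = 0.2915
Sum ≈ 2.7434 → 2.743 bits.

2.743 bits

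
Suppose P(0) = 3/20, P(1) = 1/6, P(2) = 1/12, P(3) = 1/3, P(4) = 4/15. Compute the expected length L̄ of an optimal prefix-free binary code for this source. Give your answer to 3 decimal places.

Repeatedly combine the two least-probable nodes; the expected code length is the sum of the merged weights.
merge 1/12 + 3/20 → 7/30
merge 1/6 + 7/30 → 2/5
merge 4/15 + 1/3 → 3/5
merge 2/5 + 3/5 → 1
L = 7/30 + 2/5 + 3/5 + 1 = 67/30 ≈ 2.233 bits/symbol.

2.233 bits/symbol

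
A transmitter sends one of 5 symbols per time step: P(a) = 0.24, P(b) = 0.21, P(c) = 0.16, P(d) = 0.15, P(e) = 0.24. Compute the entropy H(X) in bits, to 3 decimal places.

2.295 bits

H = −Σ pᵢ log₂ pᵢ.
−0.24·log₂(0.24) = 0.4941
−0.21·log₂(0.21) = 0.4728
−0.16·log₂(0.16) = 0.4230
−0.15·log₂(0.15) = 0.4105
−0.24·log₂(0.24) = 0.4941
Sum ≈ 2.2947 → 2.295 bits.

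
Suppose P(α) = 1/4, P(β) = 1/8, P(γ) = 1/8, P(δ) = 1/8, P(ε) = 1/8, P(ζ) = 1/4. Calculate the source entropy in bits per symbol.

Each probability is a power of 1/2, so log₂(1/p) is an integer.
H = Σ p·log₂(1/p) = 1/4·2 + 1/8·3 + 1/8·3 + 1/8·3 + 1/8·3 + 1/4·2 = 2.5 bits.

2.5 bits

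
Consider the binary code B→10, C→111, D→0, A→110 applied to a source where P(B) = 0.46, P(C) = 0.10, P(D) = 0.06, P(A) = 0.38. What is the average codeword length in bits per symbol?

L̄ = Σ pᵢ·ℓᵢ = 0.46·2 + 0.10·3 + 0.06·1 + 0.38·3 = 2.42 bits/symbol.

2.42 bits/symbol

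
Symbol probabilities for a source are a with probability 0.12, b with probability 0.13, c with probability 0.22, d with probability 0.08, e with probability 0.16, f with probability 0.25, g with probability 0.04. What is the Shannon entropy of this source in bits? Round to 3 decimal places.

H = −Σ pᵢ log₂ pᵢ.
−0.12·log₂(0.12) = 0.3671
−0.13·log₂(0.13) = 0.3826
−0.22·log₂(0.22) = 0.4806
−0.08·log₂(0.08) = 0.2915
−0.16·log₂(0.16) = 0.4230
−0.25·log₂(0.25) = 0.5000
−0.04·log₂(0.04) = 0.1858
Sum ≈ 2.6306 → 2.631 bits.

2.631 bits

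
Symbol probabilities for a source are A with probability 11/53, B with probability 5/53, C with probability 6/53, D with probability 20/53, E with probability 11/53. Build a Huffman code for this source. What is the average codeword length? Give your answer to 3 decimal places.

2.208 bits/symbol

Repeatedly combine the two least-probable nodes; the expected code length is the sum of the merged weights.
merge 5/53 + 6/53 → 11/53
merge 11/53 + 11/53 → 22/53
merge 11/53 + 20/53 → 31/53
merge 22/53 + 31/53 → 1
L = 11/53 + 22/53 + 31/53 + 1 = 117/53 ≈ 2.208 bits/symbol.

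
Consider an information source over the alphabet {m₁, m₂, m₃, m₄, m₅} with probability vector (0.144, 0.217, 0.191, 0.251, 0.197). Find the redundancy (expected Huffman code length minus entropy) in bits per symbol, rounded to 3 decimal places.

Entropy H = −Σ p log₂ p ≈ 2.2994 bits.
Huffman merges: 18/125+191/1000→67/200; 197/1000+217/1000→207/500; 251/1000+67/200→293/500; 207/500+293/500→1. L = 467/200 ≈ 2.3350.
L − H = 2.3350 − 2.2994 = 0.036 bits.

0.036 bits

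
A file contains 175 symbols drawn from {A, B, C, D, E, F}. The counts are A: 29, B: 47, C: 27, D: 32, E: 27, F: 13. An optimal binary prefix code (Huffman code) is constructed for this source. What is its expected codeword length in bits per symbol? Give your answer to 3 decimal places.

2.549 bits/symbol

Probabilities are the counts divided by 175.
Repeatedly combine the two least-probable nodes; the expected code length is the sum of the merged weights.
merge 13/175 + 27/175 → 8/35
merge 27/175 + 29/175 → 8/25
merge 32/175 + 8/35 → 72/175
merge 47/175 + 8/25 → 103/175
merge 72/175 + 103/175 → 1
L = 8/35 + 8/25 + 72/175 + 103/175 + 1 = 446/175 ≈ 2.549 bits/symbol.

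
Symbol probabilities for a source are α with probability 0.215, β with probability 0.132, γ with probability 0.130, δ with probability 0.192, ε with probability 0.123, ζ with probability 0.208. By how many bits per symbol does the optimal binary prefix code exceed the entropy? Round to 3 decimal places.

0.032 bits

Entropy H = −Σ p log₂ p ≈ 2.5452 bits.
Huffman merges: 123/1000+13/100→253/1000; 33/250+24/125→81/250; 26/125+43/200→423/1000; 253/1000+81/250→577/1000; 423/1000+577/1000→1. L = 2577/1000 ≈ 2.5770.
L − H = 2.5770 − 2.5452 = 0.032 bits.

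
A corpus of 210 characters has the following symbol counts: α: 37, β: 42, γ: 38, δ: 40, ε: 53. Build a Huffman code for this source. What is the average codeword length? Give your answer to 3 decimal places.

Probabilities are the counts divided by 210.
Repeatedly combine the two least-probable nodes; the expected code length is the sum of the merged weights.
merge 37/210 + 19/105 → 5/14
merge 4/21 + 1/5 → 41/105
merge 53/210 + 5/14 → 64/105
merge 41/105 + 64/105 → 1
L = 5/14 + 41/105 + 64/105 + 1 = 33/14 ≈ 2.357 bits/symbol.

2.357 bits/symbol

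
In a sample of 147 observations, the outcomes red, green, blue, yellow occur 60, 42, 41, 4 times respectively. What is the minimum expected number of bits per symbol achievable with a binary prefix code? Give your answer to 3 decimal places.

1.898 bits/symbol

Probabilities are the counts divided by 147.
Repeatedly combine the two least-probable nodes; the expected code length is the sum of the merged weights.
merge 4/147 + 41/147 → 15/49
merge 2/7 + 15/49 → 29/49
merge 20/49 + 29/49 → 1
L = 15/49 + 29/49 + 1 = 93/49 ≈ 1.898 bits/symbol.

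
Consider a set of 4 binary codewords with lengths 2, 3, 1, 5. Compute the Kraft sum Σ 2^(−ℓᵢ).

0.90625

With common denominator 2^5 = 32: Σ 2^(−ℓᵢ) = 8/32 + 4/32 + 16/32 + 1/32 = 29/32 = 0.90625.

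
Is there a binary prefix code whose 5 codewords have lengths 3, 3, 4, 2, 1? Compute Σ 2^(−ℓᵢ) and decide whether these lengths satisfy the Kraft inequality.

With common denominator 2^4 = 16: Σ 2^(−ℓᵢ) = 2/16 + 2/16 + 1/16 + 4/16 + 8/16 = 17/16 = 1.0625.
Kraft's inequality requires Σ ≤ 1; here Σ = 1.0625 > 1, so no such prefix code exists.

1.0625; no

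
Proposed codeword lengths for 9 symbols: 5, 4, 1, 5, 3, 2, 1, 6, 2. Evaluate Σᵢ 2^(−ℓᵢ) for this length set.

With common denominator 2^6 = 64: Σ 2^(−ℓᵢ) = 2/64 + 4/64 + 32/64 + 2/64 + 8/64 + 16/64 + 32/64 + 1/64 + 16/64 = 113/64 = 1.765625.

1.765625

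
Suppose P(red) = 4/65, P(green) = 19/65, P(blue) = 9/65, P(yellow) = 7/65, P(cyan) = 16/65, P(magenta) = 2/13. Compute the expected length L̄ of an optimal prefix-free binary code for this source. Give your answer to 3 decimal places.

2.462 bits/symbol

Repeatedly combine the two least-probable nodes; the expected code length is the sum of the merged weights.
merge 4/65 + 7/65 → 11/65
merge 9/65 + 2/13 → 19/65
merge 11/65 + 16/65 → 27/65
merge 19/65 + 19/65 → 38/65
merge 27/65 + 38/65 → 1
L = 11/65 + 19/65 + 27/65 + 38/65 + 1 = 32/13 ≈ 2.462 bits/symbol.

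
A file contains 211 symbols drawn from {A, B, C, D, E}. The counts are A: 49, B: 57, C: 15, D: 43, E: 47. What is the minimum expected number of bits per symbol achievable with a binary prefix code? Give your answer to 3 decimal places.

Probabilities are the counts divided by 211.
Repeatedly combine the two least-probable nodes; the expected code length is the sum of the merged weights.
merge 15/211 + 43/211 → 58/211
merge 47/211 + 49/211 → 96/211
merge 57/211 + 58/211 → 115/211
merge 96/211 + 115/211 → 1
L = 58/211 + 96/211 + 115/211 + 1 = 480/211 ≈ 2.275 bits/symbol.

2.275 bits/symbol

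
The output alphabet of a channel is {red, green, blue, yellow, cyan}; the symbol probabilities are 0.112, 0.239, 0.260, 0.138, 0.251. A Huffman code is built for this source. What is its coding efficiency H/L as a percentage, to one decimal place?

Entropy H = −Σ p log₂ p ≈ 2.2474 bits.
Huffman merges: 14/125+69/500→1/4; 239/1000+1/4→489/1000; 251/1000+13/50→511/1000; 489/1000+511/1000→1. L = 9/4 ≈ 2.2500.
Efficiency = H/L = 2.2474/2.2500 = 99.9%.

99.9%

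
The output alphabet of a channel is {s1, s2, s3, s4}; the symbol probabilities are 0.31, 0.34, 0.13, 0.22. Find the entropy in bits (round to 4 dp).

1.9162 bits

H = −Σ pᵢ log₂ pᵢ.
−0.31·log₂(0.31) = 0.5238
−0.34·log₂(0.34) = 0.5292
−0.13·log₂(0.13) = 0.3826
−0.22·log₂(0.22) = 0.4806
Sum ≈ 1.9162 → 1.9162 bits.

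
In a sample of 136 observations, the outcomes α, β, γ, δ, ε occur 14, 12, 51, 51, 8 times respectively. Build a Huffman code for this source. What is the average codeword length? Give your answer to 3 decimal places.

Probabilities are the counts divided by 136.
Repeatedly combine the two least-probable nodes; the expected code length is the sum of the merged weights.
merge 1/17 + 3/34 → 5/34
merge 7/68 + 5/34 → 1/4
merge 1/4 + 3/8 → 5/8
merge 3/8 + 5/8 → 1
L = 5/34 + 1/4 + 5/8 + 1 = 275/136 ≈ 2.022 bits/symbol.

2.022 bits/symbol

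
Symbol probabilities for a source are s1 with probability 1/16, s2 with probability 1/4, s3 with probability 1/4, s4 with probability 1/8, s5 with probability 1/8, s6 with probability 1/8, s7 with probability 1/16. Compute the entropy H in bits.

2.625 bits

Each probability is a power of 1/2, so log₂(1/p) is an integer.
H = Σ p·log₂(1/p) = 1/16·4 + 1/4·2 + 1/4·2 + 1/8·3 + 1/8·3 + 1/8·3 + 1/16·4 = 2.625 bits.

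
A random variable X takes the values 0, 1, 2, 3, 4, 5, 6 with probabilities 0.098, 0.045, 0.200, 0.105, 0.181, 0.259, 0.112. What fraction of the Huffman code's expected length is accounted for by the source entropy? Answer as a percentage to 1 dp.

Entropy H = −Σ p log₂ p ≈ 2.6404 bits.
Huffman merges: 9/200+49/500→143/1000; 21/200+14/125→217/1000; 143/1000+181/1000→81/250; 1/5+217/1000→417/1000; 259/1000+81/250→583/1000; 417/1000+583/1000→1. L = 671/250 ≈ 2.6840.
Efficiency = H/L = 2.6404/2.6840 = 98.4%.

98.4%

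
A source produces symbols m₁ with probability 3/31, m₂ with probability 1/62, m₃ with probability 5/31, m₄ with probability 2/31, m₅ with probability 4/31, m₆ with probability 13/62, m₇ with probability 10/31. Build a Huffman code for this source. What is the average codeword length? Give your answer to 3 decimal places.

Repeatedly combine the two least-probable nodes; the expected code length is the sum of the merged weights.
merge 1/62 + 2/31 → 5/62
merge 5/62 + 3/31 → 11/62
merge 4/31 + 5/31 → 9/31
merge 11/62 + 13/62 → 12/31
merge 9/31 + 10/31 → 19/31
merge 12/31 + 19/31 → 1
L = 5/62 + 11/62 + 9/31 + 12/31 + 19/31 + 1 = 79/31 ≈ 2.548 bits/symbol.

2.548 bits/symbol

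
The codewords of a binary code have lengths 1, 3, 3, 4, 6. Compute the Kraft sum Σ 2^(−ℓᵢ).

With common denominator 2^6 = 64: Σ 2^(−ℓᵢ) = 32/64 + 8/64 + 8/64 + 4/64 + 1/64 = 53/64 = 0.828125.

0.828125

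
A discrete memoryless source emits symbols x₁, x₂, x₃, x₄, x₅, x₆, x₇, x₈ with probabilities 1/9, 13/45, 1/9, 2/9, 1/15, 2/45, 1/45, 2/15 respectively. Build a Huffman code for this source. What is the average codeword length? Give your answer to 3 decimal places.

Repeatedly combine the two least-probable nodes; the expected code length is the sum of the merged weights.
merge 1/45 + 2/45 → 1/15
merge 1/15 + 1/15 → 2/15
merge 1/9 + 1/9 → 2/9
merge 2/15 + 2/15 → 4/15
merge 2/9 + 2/9 → 4/9
merge 4/15 + 13/45 → 5/9
merge 4/9 + 5/9 → 1
L = 1/15 + 2/15 + 2/9 + 4/15 + 4/9 + 5/9 + 1 = 121/45 ≈ 2.689 bits/symbol.

2.689 bits/symbol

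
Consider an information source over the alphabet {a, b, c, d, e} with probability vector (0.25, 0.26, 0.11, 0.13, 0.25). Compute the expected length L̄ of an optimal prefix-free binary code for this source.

Repeatedly combine the two least-probable nodes; the expected code length is the sum of the merged weights.
merge 11/100 + 13/100 → 6/25
merge 6/25 + 1/4 → 49/100
merge 1/4 + 13/50 → 51/100
merge 49/100 + 51/100 → 1
L = 6/25 + 49/100 + 51/100 + 1 = 56/25 = 2.24 bits/symbol.

2.24 bits/symbol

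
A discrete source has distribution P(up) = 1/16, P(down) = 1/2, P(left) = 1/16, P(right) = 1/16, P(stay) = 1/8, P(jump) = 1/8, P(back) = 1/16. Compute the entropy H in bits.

2.25 bits

Each probability is a power of 1/2, so log₂(1/p) is an integer.
H = Σ p·log₂(1/p) = 1/16·4 + 1/2·1 + 1/16·4 + 1/16·4 + 1/8·3 + 1/8·3 + 1/16·4 = 2.25 bits.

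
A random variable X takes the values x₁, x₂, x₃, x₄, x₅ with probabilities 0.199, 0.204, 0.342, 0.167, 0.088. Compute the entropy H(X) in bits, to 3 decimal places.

2.201 bits

H = −Σ pᵢ log₂ pᵢ.
−0.199·log₂(0.199) = 0.4635
−0.204·log₂(0.204) = 0.4678
−0.342·log₂(0.342) = 0.5294
−0.167·log₂(0.167) = 0.4312
−0.088·log₂(0.088) = 0.3086
Sum ≈ 2.2005 → 2.201 bits.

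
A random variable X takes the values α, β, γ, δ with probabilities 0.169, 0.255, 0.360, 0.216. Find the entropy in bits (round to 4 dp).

1.9444 bits

H = −Σ pᵢ log₂ pᵢ.
−0.169·log₂(0.169) = 0.4335
−0.255·log₂(0.255) = 0.5027
−0.360·log₂(0.360) = 0.5306
−0.216·log₂(0.216) = 0.4776
Sum ≈ 1.9444 → 1.9444 bits.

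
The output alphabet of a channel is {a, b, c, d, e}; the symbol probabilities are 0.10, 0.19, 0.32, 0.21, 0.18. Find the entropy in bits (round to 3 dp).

H = −Σ pᵢ log₂ pᵢ.
−0.10·log₂(0.10) = 0.3322
−0.19·log₂(0.19) = 0.4552
−0.32·log₂(0.32) = 0.5260
−0.21·log₂(0.21) = 0.4728
−0.18·log₂(0.18) = 0.4453
Sum ≈ 2.2316 → 2.232 bits.

2.232 bits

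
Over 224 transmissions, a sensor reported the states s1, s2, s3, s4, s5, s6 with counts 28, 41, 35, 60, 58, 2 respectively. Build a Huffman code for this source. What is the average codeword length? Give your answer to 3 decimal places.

Probabilities are the counts divided by 224.
Repeatedly combine the two least-probable nodes; the expected code length is the sum of the merged weights.
merge 1/112 + 1/8 → 15/112
merge 15/112 + 5/32 → 65/224
merge 41/224 + 29/112 → 99/224
merge 15/56 + 65/224 → 125/224
merge 99/224 + 125/224 → 1
L = 15/112 + 65/224 + 99/224 + 125/224 + 1 = 543/224 ≈ 2.424 bits/symbol.

2.424 bits/symbol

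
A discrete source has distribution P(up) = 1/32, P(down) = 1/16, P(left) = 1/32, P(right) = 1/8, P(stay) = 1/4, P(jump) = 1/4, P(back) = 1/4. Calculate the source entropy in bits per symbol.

2.4375 bits

Each probability is a power of 1/2, so log₂(1/p) is an integer.
H = Σ p·log₂(1/p) = 1/32·5 + 1/16·4 + 1/32·5 + 1/8·3 + 1/4·2 + 1/4·2 + 1/4·2 = 2.4375 bits.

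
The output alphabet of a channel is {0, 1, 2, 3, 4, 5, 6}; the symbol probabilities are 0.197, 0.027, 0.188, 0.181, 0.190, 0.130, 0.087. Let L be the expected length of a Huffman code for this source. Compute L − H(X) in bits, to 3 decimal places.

0.081 bits

Entropy H = −Σ p log₂ p ≈ 2.6464 bits.
Huffman merges: 27/1000+87/1000→57/500; 57/500+13/100→61/250; 181/1000+47/250→369/1000; 19/100+197/1000→387/1000; 61/250+369/1000→613/1000; 387/1000+613/1000→1. L = 2727/1000 ≈ 2.7270.
L − H = 2.7270 − 2.6464 = 0.081 bits.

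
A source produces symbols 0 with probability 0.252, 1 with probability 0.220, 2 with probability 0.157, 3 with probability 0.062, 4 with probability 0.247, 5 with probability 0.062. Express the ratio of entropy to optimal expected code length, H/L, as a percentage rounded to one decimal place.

99.7%

Entropy H = −Σ p log₂ p ≈ 2.3968 bits.
Huffman merges: 31/500+31/500→31/250; 31/250+157/1000→281/1000; 11/50+247/1000→467/1000; 63/250+281/1000→533/1000; 467/1000+533/1000→1. L = 481/200 ≈ 2.4050.
Efficiency = H/L = 2.3968/2.4050 = 99.7%.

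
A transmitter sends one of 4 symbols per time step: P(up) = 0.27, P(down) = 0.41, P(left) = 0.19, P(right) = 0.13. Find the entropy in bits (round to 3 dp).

1.875 bits

H = −Σ pᵢ log₂ pᵢ.
−0.27·log₂(0.27) = 0.5100
−0.41·log₂(0.41) = 0.5274
−0.19·log₂(0.19) = 0.4552
−0.13·log₂(0.13) = 0.3826
Sum ≈ 1.8753 → 1.875 bits.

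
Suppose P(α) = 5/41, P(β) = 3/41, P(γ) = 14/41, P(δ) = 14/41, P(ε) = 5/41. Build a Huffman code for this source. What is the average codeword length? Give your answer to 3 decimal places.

2.171 bits/symbol

Repeatedly combine the two least-probable nodes; the expected code length is the sum of the merged weights.
merge 3/41 + 5/41 → 8/41
merge 5/41 + 8/41 → 13/41
merge 13/41 + 14/41 → 27/41
merge 14/41 + 27/41 → 1
L = 8/41 + 13/41 + 27/41 + 1 = 89/41 ≈ 2.171 bits/symbol.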